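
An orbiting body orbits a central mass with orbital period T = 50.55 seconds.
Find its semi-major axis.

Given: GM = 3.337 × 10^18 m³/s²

Invert Kepler's third law: a = (GM · T² / (4π²))^(1/3).
Substituting T = 50.55 s and GM = 3.337e+18 m³/s²:
a = (3.337e+18 · (50.55)² / (4π²))^(1/3) m
a ≈ 6e+06 m = 6 Mm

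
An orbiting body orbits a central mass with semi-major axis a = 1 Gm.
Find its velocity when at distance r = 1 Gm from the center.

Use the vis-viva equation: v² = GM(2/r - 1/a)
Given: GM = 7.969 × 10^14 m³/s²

Convert to SI: a = 1 Gm = 1e+09 m; r = 1 Gm = 1e+09 m.
Vis-viva: v = √(GM · (2/r − 1/a)).
2/r − 1/a = 2/1e+09 − 1/1e+09 = 1e-09 m⁻¹.
v = √(7.969e+14 · 1e-09) m/s ≈ 892.7 m/s = 892.7 m/s.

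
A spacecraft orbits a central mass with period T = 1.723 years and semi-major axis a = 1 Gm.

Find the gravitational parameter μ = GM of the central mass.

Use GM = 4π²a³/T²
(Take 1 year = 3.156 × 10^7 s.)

Convert to SI: T = 1.723 years = 5.43779e+07 s; a = 1 Gm = 1e+09 m.
GM = 4π² · a³ / T².
GM = 4π² · (1e+09)³ / (5.43779e+07)² m³/s² ≈ 1.335e+13 m³/s² = 1.335 × 10^13 m³/s².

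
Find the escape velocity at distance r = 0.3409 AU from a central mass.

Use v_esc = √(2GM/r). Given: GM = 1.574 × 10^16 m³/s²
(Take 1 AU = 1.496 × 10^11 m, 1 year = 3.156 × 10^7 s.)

Convert to SI: r = 0.3409 AU = 5.09986e+10 m.
Escape velocity comes from setting total energy to zero: ½v² − GM/r = 0 ⇒ v_esc = √(2GM / r).
v_esc = √(2 · 1.574e+16 / 5.09986e+10) m/s ≈ 785.7 m/s = 0.1657 AU/year.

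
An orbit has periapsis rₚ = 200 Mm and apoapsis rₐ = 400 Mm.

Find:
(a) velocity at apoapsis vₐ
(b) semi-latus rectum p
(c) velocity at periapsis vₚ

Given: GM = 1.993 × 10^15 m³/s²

Convert to SI: rₚ = 200 Mm = 2e+08 m; rₐ = 400 Mm = 4e+08 m.
(a) With a = (rₚ + rₐ)/2 = 3e+08 m, vₐ = √(GM (2/rₐ − 1/a)) = √(1.993e+15 · (2/4e+08 − 1/3e+08)) m/s ≈ 1823 m/s
(b) From a = (rₚ + rₐ)/2 = 3e+08 m and e = (rₐ − rₚ)/(rₐ + rₚ) = 0.333333, p = a(1 − e²) = 3e+08 · (1 − (0.333333)²) ≈ 2.667e+08 m
(c) With a = (rₚ + rₐ)/2 = 3e+08 m, vₚ = √(GM (2/rₚ − 1/a)) = √(1.993e+15 · (2/2e+08 − 1/3e+08)) m/s ≈ 3645 m/s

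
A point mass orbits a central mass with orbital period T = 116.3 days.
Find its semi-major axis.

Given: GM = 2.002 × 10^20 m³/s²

Convert to SI: T = 116.3 days = 1.00483e+07 s.
Invert Kepler's third law: a = (GM · T² / (4π²))^(1/3).
Substituting T = 1.00483e+07 s and GM = 2.002e+20 m³/s²:
a = (2.002e+20 · (1.00483e+07)² / (4π²))^(1/3) m
a ≈ 8e+10 m = 80 Gm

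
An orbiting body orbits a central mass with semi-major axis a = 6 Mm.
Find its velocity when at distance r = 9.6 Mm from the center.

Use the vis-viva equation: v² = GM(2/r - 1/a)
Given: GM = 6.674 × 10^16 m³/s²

Convert to SI: a = 6 Mm = 6e+06 m; r = 9.6 Mm = 9.6e+06 m.
Vis-viva: v = √(GM · (2/r − 1/a)).
2/r − 1/a = 2/9.6e+06 − 1/6e+06 = 4.16667e-08 m⁻¹.
v = √(6.674e+16 · 4.16667e-08) m/s ≈ 5.273e+04 m/s = 52.73 km/s.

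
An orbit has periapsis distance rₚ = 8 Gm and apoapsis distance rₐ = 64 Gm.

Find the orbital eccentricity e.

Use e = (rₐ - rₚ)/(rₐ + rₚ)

Convert to SI: rₚ = 8 Gm = 8e+09 m; rₐ = 64 Gm = 6.4e+10 m.
e = (rₐ − rₚ) / (rₐ + rₚ).
e = (6.4e+10 − 8e+09) / (6.4e+10 + 8e+09) = 5.6e+10 / 7.2e+10 ≈ 0.7778.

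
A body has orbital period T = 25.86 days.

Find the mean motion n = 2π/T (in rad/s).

Convert to SI: T = 25.86 days = 2.2343e+06 s.
n = 2π / T.
n = 2π / 2.2343e+06 s ≈ 2.812e-06 rad/s.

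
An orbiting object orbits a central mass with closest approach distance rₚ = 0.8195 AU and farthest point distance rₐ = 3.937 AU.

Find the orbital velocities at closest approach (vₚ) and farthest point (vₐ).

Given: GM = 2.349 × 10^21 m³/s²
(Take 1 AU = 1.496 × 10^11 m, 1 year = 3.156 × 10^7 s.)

Convert to SI: rₚ = 0.8195 AU = 1.22597e+11 m; rₐ = 3.937 AU = 5.88975e+11 m.
Use the vis-viva equation v² = GM(2/r − 1/a) with a = (rₚ + rₐ)/2 = (1.22597e+11 + 5.88975e+11)/2 = 3.55786e+11 m.
vₚ = √(GM · (2/rₚ − 1/a)) = √(2.349e+21 · (2/1.22597e+11 − 1/3.55786e+11)) m/s ≈ 1.781e+05 m/s = 37.57 AU/year.
vₐ = √(GM · (2/rₐ − 1/a)) = √(2.349e+21 · (2/5.88975e+11 − 1/3.55786e+11)) m/s ≈ 3.707e+04 m/s = 7.821 AU/year.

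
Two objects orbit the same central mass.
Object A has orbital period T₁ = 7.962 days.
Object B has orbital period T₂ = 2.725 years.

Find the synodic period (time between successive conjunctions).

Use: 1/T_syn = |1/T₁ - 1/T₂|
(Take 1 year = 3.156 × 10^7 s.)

Convert to SI: T₁ = 7.962 days = 687917 s; T₂ = 2.725 years = 8.6001e+07 s.
T_syn = |T₁ · T₂ / (T₁ − T₂)|.
T_syn = |687917 · 8.6001e+07 / (687917 − 8.6001e+07)| s ≈ 6.935e+05 s = 8.026 days.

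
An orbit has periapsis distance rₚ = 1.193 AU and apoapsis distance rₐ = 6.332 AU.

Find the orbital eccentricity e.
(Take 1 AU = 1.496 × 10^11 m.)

Convert to SI: rₚ = 1.193 AU = 1.78473e+11 m; rₐ = 6.332 AU = 9.47267e+11 m.
e = (rₐ − rₚ) / (rₐ + rₚ).
e = (9.47267e+11 − 1.78473e+11) / (9.47267e+11 + 1.78473e+11) = 7.68794e+11 / 1.12574e+12 ≈ 0.6829.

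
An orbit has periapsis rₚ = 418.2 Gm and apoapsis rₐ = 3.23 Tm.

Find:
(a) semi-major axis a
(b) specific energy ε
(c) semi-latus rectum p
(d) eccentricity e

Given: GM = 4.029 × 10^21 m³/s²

Convert to SI: rₚ = 418.2 Gm = 4.182e+11 m; rₐ = 3.23 Tm = 3.23e+12 m.
(a) a = (rₚ + rₐ)/2 = (4.182e+11 + 3.23e+12)/2 ≈ 1.824e+12 m
(b) With a = (rₚ + rₐ)/2 = 1.8241e+12 m, ε = −GM/(2a) = −4.029e+21/(2 · 1.8241e+12) J/kg ≈ -1.104e+09 J/kg
(c) From a = (rₚ + rₐ)/2 = 1.8241e+12 m and e = (rₐ − rₚ)/(rₐ + rₚ) = 0.770736, p = a(1 − e²) = 1.8241e+12 · (1 − (0.770736)²) ≈ 7.405e+11 m
(d) e = (rₐ − rₚ)/(rₐ + rₚ) = (3.23e+12 − 4.182e+11)/(3.23e+12 + 4.182e+11) ≈ 0.7707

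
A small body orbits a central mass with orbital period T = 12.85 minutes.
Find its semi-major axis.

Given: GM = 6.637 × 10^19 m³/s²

Convert to SI: T = 12.85 minutes = 771 s.
Invert Kepler's third law: a = (GM · T² / (4π²))^(1/3).
Substituting T = 771 s and GM = 6.637e+19 m³/s²:
a = (6.637e+19 · (771)² / (4π²))^(1/3) m
a ≈ 9.998e+07 m = 99.98 Mm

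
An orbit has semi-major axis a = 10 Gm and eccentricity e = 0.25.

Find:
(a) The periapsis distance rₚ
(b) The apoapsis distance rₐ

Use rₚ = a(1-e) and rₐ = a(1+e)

Convert to SI: a = 10 Gm = 1e+10 m.
(a) rₚ = a(1 − e) = 1e+10 · (1 − 0.25) = 1e+10 · 0.75 ≈ 7.5e+09 m = 7.5 Gm.
(b) rₐ = a(1 + e) = 1e+10 · (1 + 0.25) = 1e+10 · 1.25 ≈ 1.25e+10 m = 12.5 Gm.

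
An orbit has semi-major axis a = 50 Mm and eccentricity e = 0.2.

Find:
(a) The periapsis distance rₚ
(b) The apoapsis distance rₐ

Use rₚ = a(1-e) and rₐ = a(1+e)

Convert to SI: a = 50 Mm = 5e+07 m.
(a) rₚ = a(1 − e) = 5e+07 · (1 − 0.2) = 5e+07 · 0.8 ≈ 4e+07 m = 40 Mm.
(b) rₐ = a(1 + e) = 5e+07 · (1 + 0.2) = 5e+07 · 1.2 ≈ 6e+07 m = 60 Mm.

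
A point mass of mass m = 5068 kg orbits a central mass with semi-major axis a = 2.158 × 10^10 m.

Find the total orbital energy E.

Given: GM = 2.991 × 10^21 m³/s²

E = −GMm / (2a).
E = −2.991e+21 · 5068 / (2 · 2.158e+10) J ≈ -3.512e+14 J = -351.2 TJ.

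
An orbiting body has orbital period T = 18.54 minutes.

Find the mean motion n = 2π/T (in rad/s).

Convert to SI: T = 18.54 minutes = 1112.4 s.
n = 2π / T.
n = 2π / 1112.4 s ≈ 0.005648 rad/s.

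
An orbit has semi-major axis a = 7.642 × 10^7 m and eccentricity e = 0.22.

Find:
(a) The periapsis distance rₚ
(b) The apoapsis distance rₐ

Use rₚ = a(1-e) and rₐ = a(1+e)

(a) rₚ = a(1 − e) = 7.642e+07 · (1 − 0.22) = 7.642e+07 · 0.78 ≈ 5.961e+07 m = 5.961 × 10^7 m.
(b) rₐ = a(1 + e) = 7.642e+07 · (1 + 0.22) = 7.642e+07 · 1.22 ≈ 9.323e+07 m = 9.323 × 10^7 m.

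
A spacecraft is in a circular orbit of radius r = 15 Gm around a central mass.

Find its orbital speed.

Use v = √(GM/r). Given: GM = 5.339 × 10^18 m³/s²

Convert to SI: r = 15 Gm = 1.5e+10 m.
For a circular orbit, gravity supplies the centripetal force, so v = √(GM / r).
v = √(5.339e+18 / 1.5e+10) m/s ≈ 1.887e+04 m/s = 18.87 km/s.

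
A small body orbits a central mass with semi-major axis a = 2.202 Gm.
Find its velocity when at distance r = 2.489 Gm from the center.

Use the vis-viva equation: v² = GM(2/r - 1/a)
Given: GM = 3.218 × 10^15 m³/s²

Convert to SI: a = 2.202 Gm = 2.202e+09 m; r = 2.489 Gm = 2.489e+09 m.
Vis-viva: v = √(GM · (2/r − 1/a)).
2/r − 1/a = 2/2.489e+09 − 1/2.202e+09 = 3.49403e-10 m⁻¹.
v = √(3.218e+15 · 3.49403e-10) m/s ≈ 1060 m/s = 1.06 km/s.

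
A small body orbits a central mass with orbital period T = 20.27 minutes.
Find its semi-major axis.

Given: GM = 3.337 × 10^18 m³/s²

Convert to SI: T = 20.27 minutes = 1216.2 s.
Invert Kepler's third law: a = (GM · T² / (4π²))^(1/3).
Substituting T = 1216.2 s and GM = 3.337e+18 m³/s²:
a = (3.337e+18 · (1216.2)² / (4π²))^(1/3) m
a ≈ 5e+07 m = 50 Mm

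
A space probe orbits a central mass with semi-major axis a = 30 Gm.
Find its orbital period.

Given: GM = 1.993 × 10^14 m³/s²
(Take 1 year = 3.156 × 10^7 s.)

Convert to SI: a = 30 Gm = 3e+10 m.
Kepler's third law: T = 2π √(a³ / GM).
Substituting a = 3e+10 m and GM = 1.993e+14 m³/s²:
T = 2π √((3e+10)³ / 1.993e+14) s
T ≈ 2.313e+09 s = 73.28 years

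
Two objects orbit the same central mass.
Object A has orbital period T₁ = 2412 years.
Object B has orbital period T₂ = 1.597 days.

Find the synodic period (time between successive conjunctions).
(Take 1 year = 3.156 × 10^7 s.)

Convert to SI: T₁ = 2412 years = 7.61227e+10 s; T₂ = 1.597 days = 137981 s.
T_syn = |T₁ · T₂ / (T₁ − T₂)|.
T_syn = |7.61227e+10 · 137981 / (7.61227e+10 − 137981)| s ≈ 1.38e+05 s = 1.597 days.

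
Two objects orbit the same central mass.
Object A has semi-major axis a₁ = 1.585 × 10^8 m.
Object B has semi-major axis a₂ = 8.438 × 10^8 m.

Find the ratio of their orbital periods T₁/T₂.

From Kepler's third law, (T₁/T₂)² = (a₁/a₂)³, so T₁/T₂ = (a₁/a₂)^(3/2).
a₁/a₂ = 1.585e+08 / 8.438e+08 = 0.187841.
T₁/T₂ = (0.187841)^(3/2) ≈ 0.08141.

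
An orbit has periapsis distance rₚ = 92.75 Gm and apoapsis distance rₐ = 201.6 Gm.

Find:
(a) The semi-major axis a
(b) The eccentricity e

Convert to SI: rₚ = 92.75 Gm = 9.275e+10 m; rₐ = 201.6 Gm = 2.016e+11 m.
(a) a = (rₚ + rₐ) / 2 = (9.275e+10 + 2.016e+11) / 2 ≈ 1.472e+11 m = 147.2 Gm.
(b) e = (rₐ − rₚ) / (rₐ + rₚ) = (2.016e+11 − 9.275e+10) / (2.016e+11 + 9.275e+10) ≈ 0.3698.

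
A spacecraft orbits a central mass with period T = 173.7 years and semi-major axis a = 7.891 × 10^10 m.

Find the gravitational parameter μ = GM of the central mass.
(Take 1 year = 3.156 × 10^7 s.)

Convert to SI: T = 173.7 years = 5.48197e+09 s.
GM = 4π² · a³ / T².
GM = 4π² · (7.891e+10)³ / (5.48197e+09)² m³/s² ≈ 6.455e+14 m³/s² = 6.455 × 10^14 m³/s².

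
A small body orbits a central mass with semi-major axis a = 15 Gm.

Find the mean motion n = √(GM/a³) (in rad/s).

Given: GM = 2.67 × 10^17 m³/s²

Convert to SI: a = 15 Gm = 1.5e+10 m.
n = √(GM / a³).
n = √(2.67e+17 / (1.5e+10)³) rad/s ≈ 2.813e-07 rad/s.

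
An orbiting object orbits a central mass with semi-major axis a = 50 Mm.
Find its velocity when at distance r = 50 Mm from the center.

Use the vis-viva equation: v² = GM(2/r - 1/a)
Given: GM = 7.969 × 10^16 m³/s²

Convert to SI: a = 50 Mm = 5e+07 m; r = 50 Mm = 5e+07 m.
Vis-viva: v = √(GM · (2/r − 1/a)).
2/r − 1/a = 2/5e+07 − 1/5e+07 = 2e-08 m⁻¹.
v = √(7.969e+16 · 2e-08) m/s ≈ 3.992e+04 m/s = 39.92 km/s.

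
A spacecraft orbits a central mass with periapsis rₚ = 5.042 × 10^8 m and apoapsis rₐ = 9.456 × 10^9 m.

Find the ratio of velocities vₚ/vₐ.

Conservation of angular momentum gives rₚvₚ = rₐvₐ, so vₚ/vₐ = rₐ/rₚ.
vₚ/vₐ = 9.456e+09 / 5.042e+08 ≈ 18.75.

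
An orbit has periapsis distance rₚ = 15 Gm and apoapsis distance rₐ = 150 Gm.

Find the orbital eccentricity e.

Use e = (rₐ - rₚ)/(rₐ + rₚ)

Convert to SI: rₚ = 15 Gm = 1.5e+10 m; rₐ = 150 Gm = 1.5e+11 m.
e = (rₐ − rₚ) / (rₐ + rₚ).
e = (1.5e+11 − 1.5e+10) / (1.5e+11 + 1.5e+10) = 1.35e+11 / 1.65e+11 ≈ 0.8182.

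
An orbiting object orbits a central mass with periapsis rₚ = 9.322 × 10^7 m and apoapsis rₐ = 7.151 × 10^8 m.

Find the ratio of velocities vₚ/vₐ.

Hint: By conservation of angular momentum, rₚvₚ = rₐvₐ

Conservation of angular momentum gives rₚvₚ = rₐvₐ, so vₚ/vₐ = rₐ/rₚ.
vₚ/vₐ = 7.151e+08 / 9.322e+07 ≈ 7.671.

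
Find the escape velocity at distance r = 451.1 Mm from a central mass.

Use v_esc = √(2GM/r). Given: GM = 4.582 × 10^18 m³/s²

Convert to SI: r = 451.1 Mm = 4.511e+08 m.
Escape velocity comes from setting total energy to zero: ½v² − GM/r = 0 ⇒ v_esc = √(2GM / r).
v_esc = √(2 · 4.582e+18 / 4.511e+08) m/s ≈ 1.425e+05 m/s = 142.5 km/s.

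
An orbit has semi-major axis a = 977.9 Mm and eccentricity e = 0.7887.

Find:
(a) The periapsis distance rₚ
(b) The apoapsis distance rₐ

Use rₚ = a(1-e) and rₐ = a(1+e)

Convert to SI: a = 977.9 Mm = 9.779e+08 m.
(a) rₚ = a(1 − e) = 9.779e+08 · (1 − 0.7887) = 9.779e+08 · 0.2113 ≈ 2.066e+08 m = 206.6 Mm.
(b) rₐ = a(1 + e) = 9.779e+08 · (1 + 0.7887) = 9.779e+08 · 1.7887 ≈ 1.749e+09 m = 1.749 Gm.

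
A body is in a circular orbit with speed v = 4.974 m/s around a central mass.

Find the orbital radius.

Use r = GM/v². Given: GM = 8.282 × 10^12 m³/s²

For a circular orbit, v² = GM / r, so r = GM / v².
r = 8.282e+12 / (4.974)² m ≈ 3.348e+11 m = 334.8 Gm.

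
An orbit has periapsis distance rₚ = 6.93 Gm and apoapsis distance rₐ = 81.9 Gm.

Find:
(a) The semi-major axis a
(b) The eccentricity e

Convert to SI: rₚ = 6.93 Gm = 6.93e+09 m; rₐ = 81.9 Gm = 8.19e+10 m.
(a) a = (rₚ + rₐ) / 2 = (6.93e+09 + 8.19e+10) / 2 ≈ 4.442e+10 m = 44.41 Gm.
(b) e = (rₐ − rₚ) / (rₐ + rₚ) = (8.19e+10 − 6.93e+09) / (8.19e+10 + 6.93e+09) ≈ 0.844.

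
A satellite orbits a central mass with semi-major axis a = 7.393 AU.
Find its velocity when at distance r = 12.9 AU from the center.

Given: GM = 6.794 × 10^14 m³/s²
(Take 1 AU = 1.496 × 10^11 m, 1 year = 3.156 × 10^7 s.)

Convert to SI: a = 7.393 AU = 1.10599e+12 m; r = 12.9 AU = 1.92984e+12 m.
Vis-viva: v = √(GM · (2/r − 1/a)).
2/r − 1/a = 2/1.92984e+12 − 1/1.10599e+12 = 1.3219e-13 m⁻¹.
v = √(6.794e+14 · 1.3219e-13) m/s ≈ 9.477 m/s = 0.001999 AU/year.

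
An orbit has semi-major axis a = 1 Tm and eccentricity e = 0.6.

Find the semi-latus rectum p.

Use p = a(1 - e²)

Convert to SI: a = 1 Tm = 1e+12 m.
p = a (1 − e²).
p = 1e+12 · (1 − (0.6)²) = 1e+12 · 0.64 ≈ 6.4e+11 m = 640 Gm.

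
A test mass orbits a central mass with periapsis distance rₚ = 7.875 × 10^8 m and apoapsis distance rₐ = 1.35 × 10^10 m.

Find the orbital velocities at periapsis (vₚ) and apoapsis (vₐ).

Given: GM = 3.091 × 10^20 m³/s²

Use the vis-viva equation v² = GM(2/r − 1/a) with a = (rₚ + rₐ)/2 = (7.875e+08 + 1.35e+10)/2 = 7.14375e+09 m.
vₚ = √(GM · (2/rₚ − 1/a)) = √(3.091e+20 · (2/7.875e+08 − 1/7.14375e+09)) m/s ≈ 8.612e+05 m/s = 861.2 km/s.
vₐ = √(GM · (2/rₐ − 1/a)) = √(3.091e+20 · (2/1.35e+10 − 1/7.14375e+09)) m/s ≈ 5.024e+04 m/s = 50.24 km/s.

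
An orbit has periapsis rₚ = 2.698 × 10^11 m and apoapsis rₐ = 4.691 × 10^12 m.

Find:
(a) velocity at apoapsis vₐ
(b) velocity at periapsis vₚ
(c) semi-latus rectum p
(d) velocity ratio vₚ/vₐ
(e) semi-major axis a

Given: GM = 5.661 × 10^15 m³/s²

(a) With a = (rₚ + rₐ)/2 = 2.4804e+12 m, vₐ = √(GM (2/rₐ − 1/a)) = √(5.661e+15 · (2/4.691e+12 − 1/2.4804e+12)) m/s ≈ 11.46 m/s
(b) With a = (rₚ + rₐ)/2 = 2.4804e+12 m, vₚ = √(GM (2/rₚ − 1/a)) = √(5.661e+15 · (2/2.698e+11 − 1/2.4804e+12)) m/s ≈ 199.2 m/s
(c) From a = (rₚ + rₐ)/2 = 2.4804e+12 m and e = (rₐ − rₚ)/(rₐ + rₚ) = 0.891227, p = a(1 − e²) = 2.4804e+12 · (1 − (0.891227)²) ≈ 5.103e+11 m
(d) Conservation of angular momentum (rₚvₚ = rₐvₐ) gives vₚ/vₐ = rₐ/rₚ = 4.691e+12/2.698e+11 ≈ 17.39
(e) a = (rₚ + rₐ)/2 = (2.698e+11 + 4.691e+12)/2 ≈ 2.48e+12 m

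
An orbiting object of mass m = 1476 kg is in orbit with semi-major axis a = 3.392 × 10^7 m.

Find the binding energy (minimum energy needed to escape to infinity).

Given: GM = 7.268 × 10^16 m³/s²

Total orbital energy is E = −GMm/(2a); binding energy is E_bind = −E = GMm/(2a).
E_bind = 7.268e+16 · 1476 / (2 · 3.392e+07) J ≈ 1.581e+12 J = 1.581 TJ.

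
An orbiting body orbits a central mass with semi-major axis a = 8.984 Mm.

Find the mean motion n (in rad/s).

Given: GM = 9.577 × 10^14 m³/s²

Convert to SI: a = 8.984 Mm = 8.984e+06 m.
n = √(GM / a³).
n = √(9.577e+14 / (8.984e+06)³) rad/s ≈ 0.001149 rad/s.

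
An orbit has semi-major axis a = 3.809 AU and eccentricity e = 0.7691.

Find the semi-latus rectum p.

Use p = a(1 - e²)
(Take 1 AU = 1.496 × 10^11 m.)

Convert to SI: a = 3.809 AU = 5.69826e+11 m.
p = a (1 − e²).
p = 5.69826e+11 · (1 − (0.7691)²) = 5.69826e+11 · 0.408485 ≈ 2.328e+11 m = 1.556 AU.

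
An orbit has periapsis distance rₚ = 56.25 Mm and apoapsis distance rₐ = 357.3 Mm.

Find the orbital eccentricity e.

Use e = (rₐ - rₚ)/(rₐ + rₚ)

Convert to SI: rₚ = 56.25 Mm = 5.625e+07 m; rₐ = 357.3 Mm = 3.573e+08 m.
e = (rₐ − rₚ) / (rₐ + rₚ).
e = (3.573e+08 − 5.625e+07) / (3.573e+08 + 5.625e+07) = 3.0105e+08 / 4.1355e+08 ≈ 0.728.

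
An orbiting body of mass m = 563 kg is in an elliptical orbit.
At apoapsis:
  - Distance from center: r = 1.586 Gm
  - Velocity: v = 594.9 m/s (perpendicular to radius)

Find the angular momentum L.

Convert to SI: r = 1.586 Gm = 1.586e+09 m.
Since v is perpendicular to r, L = m · v · r.
L = 563 · 594.9 · 1.586e+09 kg·m²/s ≈ 5.312e+14 kg·m²/s.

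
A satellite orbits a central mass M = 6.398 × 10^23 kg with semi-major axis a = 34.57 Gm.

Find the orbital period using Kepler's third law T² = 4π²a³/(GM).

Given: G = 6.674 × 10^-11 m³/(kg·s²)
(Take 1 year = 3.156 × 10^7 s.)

Convert to SI: a = 34.57 Gm = 3.457e+10 m.
GM = G · M = 6.674e-11 · 6.398e+23 = 4.27003e+13 m³/s².
Kepler's third law: T = 2π √(a³ / GM).
Substituting a = 3.457e+10 m and GM = 4.27003e+13 m³/s²:
T = 2π √((3.457e+10)³ / 4.27003e+13) s
T ≈ 6.18e+09 s = 195.8 years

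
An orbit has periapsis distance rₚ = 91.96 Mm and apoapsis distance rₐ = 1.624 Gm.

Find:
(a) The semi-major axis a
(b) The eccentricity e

Convert to SI: rₚ = 91.96 Mm = 9.196e+07 m; rₐ = 1.624 Gm = 1.624e+09 m.
(a) a = (rₚ + rₐ) / 2 = (9.196e+07 + 1.624e+09) / 2 ≈ 8.58e+08 m = 858 Mm.
(b) e = (rₐ − rₚ) / (rₐ + rₚ) = (1.624e+09 − 9.196e+07) / (1.624e+09 + 9.196e+07) ≈ 0.8928.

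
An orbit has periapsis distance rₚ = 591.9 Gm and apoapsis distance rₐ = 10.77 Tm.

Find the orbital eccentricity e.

Convert to SI: rₚ = 591.9 Gm = 5.919e+11 m; rₐ = 10.77 Tm = 1.077e+13 m.
e = (rₐ − rₚ) / (rₐ + rₚ).
e = (1.077e+13 − 5.919e+11) / (1.077e+13 + 5.919e+11) = 1.01781e+13 / 1.13619e+13 ≈ 0.8958.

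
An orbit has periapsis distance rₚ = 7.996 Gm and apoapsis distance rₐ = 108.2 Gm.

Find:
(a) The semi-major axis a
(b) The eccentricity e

Convert to SI: rₚ = 7.996 Gm = 7.996e+09 m; rₐ = 108.2 Gm = 1.082e+11 m.
(a) a = (rₚ + rₐ) / 2 = (7.996e+09 + 1.082e+11) / 2 ≈ 5.81e+10 m = 58.1 Gm.
(b) e = (rₐ − rₚ) / (rₐ + rₚ) = (1.082e+11 − 7.996e+09) / (1.082e+11 + 7.996e+09) ≈ 0.8624.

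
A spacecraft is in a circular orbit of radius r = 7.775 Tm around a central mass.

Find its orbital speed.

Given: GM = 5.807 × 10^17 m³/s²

Convert to SI: r = 7.775 Tm = 7.775e+12 m.
For a circular orbit, gravity supplies the centripetal force, so v = √(GM / r).
v = √(5.807e+17 / 7.775e+12) m/s ≈ 273.3 m/s = 273.3 m/s.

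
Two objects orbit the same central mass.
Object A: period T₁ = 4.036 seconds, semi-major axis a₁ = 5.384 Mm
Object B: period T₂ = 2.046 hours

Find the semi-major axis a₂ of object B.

Convert to SI: a₁ = 5.384 Mm = 5.384e+06 m; T₂ = 2.046 hours = 7365.6 s.
Kepler's third law: (T₁/T₂)² = (a₁/a₂)³ ⇒ a₂ = a₁ · (T₂/T₁)^(2/3).
T₂/T₁ = 7365.6 / 4.036 = 1824.98.
a₂ = 5.384e+06 · (1824.98)^(2/3) m ≈ 8.04e+08 m = 804 Mm.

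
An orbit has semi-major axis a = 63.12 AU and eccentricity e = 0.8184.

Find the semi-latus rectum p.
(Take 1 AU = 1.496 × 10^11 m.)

Convert to SI: a = 63.12 AU = 9.44275e+12 m.
p = a (1 − e²).
p = 9.44275e+12 · (1 − (0.8184)²) = 9.44275e+12 · 0.330221 ≈ 3.118e+12 m = 20.84 AU.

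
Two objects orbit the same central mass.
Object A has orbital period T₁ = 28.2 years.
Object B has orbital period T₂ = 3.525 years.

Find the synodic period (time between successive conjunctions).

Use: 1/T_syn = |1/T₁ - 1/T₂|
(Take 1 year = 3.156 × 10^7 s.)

Convert to SI: T₁ = 28.2 years = 8.89992e+08 s; T₂ = 3.525 years = 1.11249e+08 s.
T_syn = |T₁ · T₂ / (T₁ − T₂)|.
T_syn = |8.89992e+08 · 1.11249e+08 / (8.89992e+08 − 1.11249e+08)| s ≈ 1.271e+08 s = 4.029 years.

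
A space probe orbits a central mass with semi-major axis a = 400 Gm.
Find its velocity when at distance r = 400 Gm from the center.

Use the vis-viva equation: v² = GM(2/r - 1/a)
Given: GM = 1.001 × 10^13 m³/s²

Convert to SI: a = 400 Gm = 4e+11 m; r = 400 Gm = 4e+11 m.
Vis-viva: v = √(GM · (2/r − 1/a)).
2/r − 1/a = 2/4e+11 − 1/4e+11 = 2.5e-12 m⁻¹.
v = √(1.001e+13 · 2.5e-12) m/s ≈ 5.002 m/s = 5.002 m/s.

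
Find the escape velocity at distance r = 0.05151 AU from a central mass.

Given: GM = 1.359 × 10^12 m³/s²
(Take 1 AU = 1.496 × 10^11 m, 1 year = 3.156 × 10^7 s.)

Convert to SI: r = 0.05151 AU = 7.7059e+09 m.
Escape velocity comes from setting total energy to zero: ½v² − GM/r = 0 ⇒ v_esc = √(2GM / r).
v_esc = √(2 · 1.359e+12 / 7.7059e+09) m/s ≈ 18.78 m/s = 0.003962 AU/year.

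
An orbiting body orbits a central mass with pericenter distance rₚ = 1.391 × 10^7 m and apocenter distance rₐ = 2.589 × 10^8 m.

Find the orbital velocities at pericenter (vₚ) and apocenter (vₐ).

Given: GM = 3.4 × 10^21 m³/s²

Use the vis-viva equation v² = GM(2/r − 1/a) with a = (rₚ + rₐ)/2 = (1.391e+07 + 2.589e+08)/2 = 1.36405e+08 m.
vₚ = √(GM · (2/rₚ − 1/a)) = √(3.4e+21 · (2/1.391e+07 − 1/1.36405e+08)) m/s ≈ 2.154e+07 m/s = 2.154e+04 km/s.
vₐ = √(GM · (2/rₐ − 1/a)) = √(3.4e+21 · (2/2.589e+08 − 1/1.36405e+08)) m/s ≈ 1.157e+06 m/s = 1157 km/s.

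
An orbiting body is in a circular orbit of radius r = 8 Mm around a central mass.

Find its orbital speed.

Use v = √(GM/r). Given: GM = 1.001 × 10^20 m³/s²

Convert to SI: r = 8 Mm = 8e+06 m.
For a circular orbit, gravity supplies the centripetal force, so v = √(GM / r).
v = √(1.001e+20 / 8e+06) m/s ≈ 3.537e+06 m/s = 3537 km/s.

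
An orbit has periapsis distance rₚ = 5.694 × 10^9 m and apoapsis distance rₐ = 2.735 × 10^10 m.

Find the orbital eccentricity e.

e = (rₐ − rₚ) / (rₐ + rₚ).
e = (2.735e+10 − 5.694e+09) / (2.735e+10 + 5.694e+09) = 2.1656e+10 / 3.3044e+10 ≈ 0.6554.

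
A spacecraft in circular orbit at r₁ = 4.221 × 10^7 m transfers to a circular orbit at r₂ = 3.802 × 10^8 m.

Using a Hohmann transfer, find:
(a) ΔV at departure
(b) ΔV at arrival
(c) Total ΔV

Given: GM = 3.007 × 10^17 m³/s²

Transfer semi-major axis: a_t = (r₁ + r₂)/2 = (4.221e+07 + 3.802e+08)/2 = 2.11205e+08 m.
Circular speeds: v₁ = √(GM/r₁) = 84403.2 m/s, v₂ = √(GM/r₂) = 28122.9 m/s.
Transfer speeds (vis-viva v² = GM(2/r − 1/a_t)): v₁ᵗ = 113243 m/s, v₂ᵗ = 12572.3 m/s.
(a) ΔV₁ = |v₁ᵗ − v₁| ≈ 2.884e+04 m/s = 28.84 km/s.
(b) ΔV₂ = |v₂ − v₂ᵗ| ≈ 1.555e+04 m/s = 15.55 km/s.
(c) ΔV_total = ΔV₁ + ΔV₂ ≈ 4.439e+04 m/s = 44.39 km/s.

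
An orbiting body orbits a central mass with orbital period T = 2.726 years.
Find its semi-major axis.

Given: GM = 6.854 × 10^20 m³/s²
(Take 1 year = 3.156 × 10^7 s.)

Convert to SI: T = 2.726 years = 8.60326e+07 s.
Invert Kepler's third law: a = (GM · T² / (4π²))^(1/3).
Substituting T = 8.60326e+07 s and GM = 6.854e+20 m³/s²:
a = (6.854e+20 · (8.60326e+07)² / (4π²))^(1/3) m
a ≈ 5.046e+11 m = 504.6 Gm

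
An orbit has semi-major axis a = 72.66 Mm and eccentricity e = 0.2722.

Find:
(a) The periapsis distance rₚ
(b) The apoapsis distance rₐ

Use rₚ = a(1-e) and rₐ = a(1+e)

Convert to SI: a = 72.66 Mm = 7.266e+07 m.
(a) rₚ = a(1 − e) = 7.266e+07 · (1 − 0.2722) = 7.266e+07 · 0.7278 ≈ 5.288e+07 m = 52.88 Mm.
(b) rₐ = a(1 + e) = 7.266e+07 · (1 + 0.2722) = 7.266e+07 · 1.2722 ≈ 9.244e+07 m = 92.44 Mm.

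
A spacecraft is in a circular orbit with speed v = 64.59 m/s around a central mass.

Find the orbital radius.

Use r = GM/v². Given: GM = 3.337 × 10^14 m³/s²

For a circular orbit, v² = GM / r, so r = GM / v².
r = 3.337e+14 / (64.59)² m ≈ 7.999e+10 m = 79.99 Gm.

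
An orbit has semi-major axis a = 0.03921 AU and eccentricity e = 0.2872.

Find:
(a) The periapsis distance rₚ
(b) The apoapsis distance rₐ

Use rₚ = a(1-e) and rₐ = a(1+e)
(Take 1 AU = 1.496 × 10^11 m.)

Convert to SI: a = 0.03921 AU = 5.86582e+09 m.
(a) rₚ = a(1 − e) = 5.86582e+09 · (1 − 0.2872) = 5.86582e+09 · 0.7128 ≈ 4.181e+09 m = 0.02795 AU.
(b) rₐ = a(1 + e) = 5.86582e+09 · (1 + 0.2872) = 5.86582e+09 · 1.2872 ≈ 7.55e+09 m = 0.05047 AU.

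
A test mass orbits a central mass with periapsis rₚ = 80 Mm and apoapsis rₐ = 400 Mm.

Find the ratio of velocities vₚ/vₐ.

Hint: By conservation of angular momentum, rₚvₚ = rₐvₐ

Convert to SI: rₚ = 80 Mm = 8e+07 m; rₐ = 400 Mm = 4e+08 m.
Conservation of angular momentum gives rₚvₚ = rₐvₐ, so vₚ/vₐ = rₐ/rₚ.
vₚ/vₐ = 4e+08 / 8e+07 ≈ 5.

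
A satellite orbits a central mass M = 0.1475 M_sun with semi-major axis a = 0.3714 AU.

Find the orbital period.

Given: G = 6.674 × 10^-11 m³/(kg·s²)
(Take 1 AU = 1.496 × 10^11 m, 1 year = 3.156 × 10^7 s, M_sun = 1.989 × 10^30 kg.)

Convert to SI: a = 0.3714 AU = 5.55614e+10 m; M = 0.1475 M_sun = 2.93377e+29 kg.
GM = G · M = 6.674e-11 · 2.93377e+29 = 1.958e+19 m³/s².
Kepler's third law: T = 2π √(a³ / GM).
Substituting a = 5.55614e+10 m and GM = 1.958e+19 m³/s²:
T = 2π √((5.55614e+10)³ / 1.958e+19) s
T ≈ 1.86e+07 s = 0.5892 years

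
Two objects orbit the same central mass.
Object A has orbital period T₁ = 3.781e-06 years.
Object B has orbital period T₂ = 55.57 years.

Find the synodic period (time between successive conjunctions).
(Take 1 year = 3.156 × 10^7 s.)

Convert to SI: T₁ = 3.781e-06 years = 119.328 s; T₂ = 55.57 years = 1.75379e+09 s.
T_syn = |T₁ · T₂ / (T₁ − T₂)|.
T_syn = |119.328 · 1.75379e+09 / (119.328 − 1.75379e+09)| s ≈ 119.3 s = 3.781e-06 years.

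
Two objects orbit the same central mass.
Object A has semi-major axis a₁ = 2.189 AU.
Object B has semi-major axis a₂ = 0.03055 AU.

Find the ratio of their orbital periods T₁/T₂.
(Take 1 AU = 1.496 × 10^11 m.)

Convert to SI: a₁ = 2.189 AU = 3.27474e+11 m; a₂ = 0.03055 AU = 4.57028e+09 m.
From Kepler's third law, (T₁/T₂)² = (a₁/a₂)³, so T₁/T₂ = (a₁/a₂)^(3/2).
a₁/a₂ = 3.27474e+11 / 4.57028e+09 = 71.653.
T₁/T₂ = (71.653)^(3/2) ≈ 606.5.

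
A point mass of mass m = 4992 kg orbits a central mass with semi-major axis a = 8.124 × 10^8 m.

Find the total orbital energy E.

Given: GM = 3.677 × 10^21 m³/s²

E = −GMm / (2a).
E = −3.677e+21 · 4992 / (2 · 8.124e+08) J ≈ -1.13e+16 J = -11.3 PJ.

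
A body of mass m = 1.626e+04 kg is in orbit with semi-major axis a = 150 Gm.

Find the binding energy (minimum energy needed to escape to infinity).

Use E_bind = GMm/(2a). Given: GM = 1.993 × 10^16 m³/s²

Convert to SI: a = 150 Gm = 1.5e+11 m.
Total orbital energy is E = −GMm/(2a); binding energy is E_bind = −E = GMm/(2a).
E_bind = 1.993e+16 · 1.626e+04 / (2 · 1.5e+11) J ≈ 1.08e+09 J = 1.08 GJ.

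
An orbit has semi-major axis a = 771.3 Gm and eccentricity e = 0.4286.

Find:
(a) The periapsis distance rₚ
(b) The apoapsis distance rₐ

Convert to SI: a = 771.3 Gm = 7.713e+11 m.
(a) rₚ = a(1 − e) = 7.713e+11 · (1 − 0.4286) = 7.713e+11 · 0.5714 ≈ 4.407e+11 m = 440.7 Gm.
(b) rₐ = a(1 + e) = 7.713e+11 · (1 + 0.4286) = 7.713e+11 · 1.4286 ≈ 1.102e+12 m = 1.102 Tm.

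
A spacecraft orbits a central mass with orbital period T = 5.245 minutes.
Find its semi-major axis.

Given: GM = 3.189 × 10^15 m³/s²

Convert to SI: T = 5.245 minutes = 314.7 s.
Invert Kepler's third law: a = (GM · T² / (4π²))^(1/3).
Substituting T = 314.7 s and GM = 3.189e+15 m³/s²:
a = (3.189e+15 · (314.7)² / (4π²))^(1/3) m
a ≈ 2e+06 m = 2 Mm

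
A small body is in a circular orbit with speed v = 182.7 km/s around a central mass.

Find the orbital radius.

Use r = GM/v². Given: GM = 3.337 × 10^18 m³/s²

Convert to SI: v = 182.7 km/s = 182700 m/s.
For a circular orbit, v² = GM / r, so r = GM / v².
r = 3.337e+18 / (182700)² m ≈ 9.997e+07 m = 99.97 Mm.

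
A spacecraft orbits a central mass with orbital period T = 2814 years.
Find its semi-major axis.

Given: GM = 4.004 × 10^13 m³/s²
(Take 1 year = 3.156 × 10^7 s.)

Convert to SI: T = 2814 years = 8.88098e+10 s.
Invert Kepler's third law: a = (GM · T² / (4π²))^(1/3).
Substituting T = 8.88098e+10 s and GM = 4.004e+13 m³/s²:
a = (4.004e+13 · (8.88098e+10)² / (4π²))^(1/3) m
a ≈ 2e+11 m = 200 Gm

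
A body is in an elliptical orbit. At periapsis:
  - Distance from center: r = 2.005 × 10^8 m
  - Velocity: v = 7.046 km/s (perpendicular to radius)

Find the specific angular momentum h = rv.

Convert to SI: v = 7.046 km/s = 7046 m/s.
With v perpendicular to r, h = r · v.
h = 2.005e+08 · 7046 m²/s ≈ 1.413e+12 m²/s.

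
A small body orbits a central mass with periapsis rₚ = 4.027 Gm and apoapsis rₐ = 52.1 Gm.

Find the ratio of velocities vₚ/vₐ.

Convert to SI: rₚ = 4.027 Gm = 4.027e+09 m; rₐ = 52.1 Gm = 5.21e+10 m.
Conservation of angular momentum gives rₚvₚ = rₐvₐ, so vₚ/vₐ = rₐ/rₚ.
vₚ/vₐ = 5.21e+10 / 4.027e+09 ≈ 12.94.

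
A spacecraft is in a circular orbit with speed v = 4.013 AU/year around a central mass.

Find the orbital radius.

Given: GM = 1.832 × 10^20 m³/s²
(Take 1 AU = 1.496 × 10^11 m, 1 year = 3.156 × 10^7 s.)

Convert to SI: v = 4.013 AU/year = 19022.3 m/s.
For a circular orbit, v² = GM / r, so r = GM / v².
r = 1.832e+20 / (19022.3)² m ≈ 5.063e+11 m = 3.384 AU.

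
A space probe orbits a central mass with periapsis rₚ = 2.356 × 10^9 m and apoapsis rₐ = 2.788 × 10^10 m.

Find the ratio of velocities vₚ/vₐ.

Conservation of angular momentum gives rₚvₚ = rₐvₐ, so vₚ/vₐ = rₐ/rₚ.
vₚ/vₐ = 2.788e+10 / 2.356e+09 ≈ 11.83.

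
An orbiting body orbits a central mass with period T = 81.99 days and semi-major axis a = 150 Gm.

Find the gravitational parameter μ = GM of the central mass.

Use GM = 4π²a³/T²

Convert to SI: T = 81.99 days = 7.08394e+06 s; a = 150 Gm = 1.5e+11 m.
GM = 4π² · a³ / T².
GM = 4π² · (1.5e+11)³ / (7.08394e+06)² m³/s² ≈ 2.655e+21 m³/s² = 2.655 × 10^21 m³/s².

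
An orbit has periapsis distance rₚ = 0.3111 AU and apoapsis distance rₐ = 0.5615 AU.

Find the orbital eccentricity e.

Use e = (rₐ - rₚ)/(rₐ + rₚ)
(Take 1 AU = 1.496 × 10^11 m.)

Convert to SI: rₚ = 0.3111 AU = 4.65406e+10 m; rₐ = 0.5615 AU = 8.40004e+10 m.
e = (rₐ − rₚ) / (rₐ + rₚ).
e = (8.40004e+10 − 4.65406e+10) / (8.40004e+10 + 4.65406e+10) = 3.74598e+10 / 1.30541e+11 ≈ 0.287.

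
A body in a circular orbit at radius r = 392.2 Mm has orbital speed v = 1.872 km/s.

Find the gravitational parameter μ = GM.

Convert to SI: r = 392.2 Mm = 3.922e+08 m; v = 1.872 km/s = 1872 m/s.
For a circular orbit v² = GM/r, so GM = v² · r.
GM = (1872)² · 3.922e+08 m³/s² ≈ 1.374e+15 m³/s² = 1.374 × 10^15 m³/s².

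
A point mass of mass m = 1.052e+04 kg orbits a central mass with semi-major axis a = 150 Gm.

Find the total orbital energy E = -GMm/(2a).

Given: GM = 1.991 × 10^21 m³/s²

Convert to SI: a = 150 Gm = 1.5e+11 m.
E = −GMm / (2a).
E = −1.991e+21 · 1.052e+04 / (2 · 1.5e+11) J ≈ -6.982e+13 J = -69.82 TJ.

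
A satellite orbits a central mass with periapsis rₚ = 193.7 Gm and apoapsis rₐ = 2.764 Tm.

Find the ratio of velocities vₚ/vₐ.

Convert to SI: rₚ = 193.7 Gm = 1.937e+11 m; rₐ = 2.764 Tm = 2.764e+12 m.
Conservation of angular momentum gives rₚvₚ = rₐvₐ, so vₚ/vₐ = rₐ/rₚ.
vₚ/vₐ = 2.764e+12 / 1.937e+11 ≈ 14.27.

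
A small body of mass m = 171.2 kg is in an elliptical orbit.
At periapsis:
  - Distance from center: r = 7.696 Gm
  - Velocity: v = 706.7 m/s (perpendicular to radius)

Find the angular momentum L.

Convert to SI: r = 7.696 Gm = 7.696e+09 m.
Since v is perpendicular to r, L = m · v · r.
L = 171.2 · 706.7 · 7.696e+09 kg·m²/s ≈ 9.311e+14 kg·m²/s.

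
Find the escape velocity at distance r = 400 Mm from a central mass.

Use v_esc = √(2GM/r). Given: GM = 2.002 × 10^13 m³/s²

Convert to SI: r = 400 Mm = 4e+08 m.
Escape velocity comes from setting total energy to zero: ½v² − GM/r = 0 ⇒ v_esc = √(2GM / r).
v_esc = √(2 · 2.002e+13 / 4e+08) m/s ≈ 316.4 m/s = 316.4 m/s.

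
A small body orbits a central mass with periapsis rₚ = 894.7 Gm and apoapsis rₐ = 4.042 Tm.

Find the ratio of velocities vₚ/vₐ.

Convert to SI: rₚ = 894.7 Gm = 8.947e+11 m; rₐ = 4.042 Tm = 4.042e+12 m.
Conservation of angular momentum gives rₚvₚ = rₐvₐ, so vₚ/vₐ = rₐ/rₚ.
vₚ/vₐ = 4.042e+12 / 8.947e+11 ≈ 4.518.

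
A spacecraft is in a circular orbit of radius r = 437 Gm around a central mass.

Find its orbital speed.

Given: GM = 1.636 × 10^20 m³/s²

Convert to SI: r = 437 Gm = 4.37e+11 m.
For a circular orbit, gravity supplies the centripetal force, so v = √(GM / r).
v = √(1.636e+20 / 4.37e+11) m/s ≈ 1.935e+04 m/s = 19.35 km/s.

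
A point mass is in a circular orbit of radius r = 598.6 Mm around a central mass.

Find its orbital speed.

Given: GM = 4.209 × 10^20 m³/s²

Convert to SI: r = 598.6 Mm = 5.986e+08 m.
For a circular orbit, gravity supplies the centripetal force, so v = √(GM / r).
v = √(4.209e+20 / 5.986e+08) m/s ≈ 8.385e+05 m/s = 838.5 km/s.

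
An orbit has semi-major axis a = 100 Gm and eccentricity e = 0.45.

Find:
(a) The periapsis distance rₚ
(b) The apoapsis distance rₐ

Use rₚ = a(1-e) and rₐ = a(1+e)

Convert to SI: a = 100 Gm = 1e+11 m.
(a) rₚ = a(1 − e) = 1e+11 · (1 − 0.45) = 1e+11 · 0.55 ≈ 5.5e+10 m = 55 Gm.
(b) rₐ = a(1 + e) = 1e+11 · (1 + 0.45) = 1e+11 · 1.45 ≈ 1.45e+11 m = 145 Gm.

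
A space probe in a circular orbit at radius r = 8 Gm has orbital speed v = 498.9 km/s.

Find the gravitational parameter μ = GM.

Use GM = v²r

Convert to SI: r = 8 Gm = 8e+09 m; v = 498.9 km/s = 498900 m/s.
For a circular orbit v² = GM/r, so GM = v² · r.
GM = (498900)² · 8e+09 m³/s² ≈ 1.991e+21 m³/s² = 1.991 × 10^21 m³/s².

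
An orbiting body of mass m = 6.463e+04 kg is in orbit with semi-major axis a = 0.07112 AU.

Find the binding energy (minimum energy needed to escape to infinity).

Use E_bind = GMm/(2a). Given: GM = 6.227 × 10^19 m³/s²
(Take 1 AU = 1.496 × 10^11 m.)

Convert to SI: a = 0.07112 AU = 1.06396e+10 m.
Total orbital energy is E = −GMm/(2a); binding energy is E_bind = −E = GMm/(2a).
E_bind = 6.227e+19 · 6.463e+04 / (2 · 1.06396e+10) J ≈ 1.891e+14 J = 189.1 TJ.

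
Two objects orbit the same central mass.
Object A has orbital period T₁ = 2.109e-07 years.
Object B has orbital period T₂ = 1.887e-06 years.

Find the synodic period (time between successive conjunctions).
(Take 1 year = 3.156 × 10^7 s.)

Convert to SI: T₁ = 2.109e-07 years = 6.656 s; T₂ = 1.887e-06 years = 59.5537 s.
T_syn = |T₁ · T₂ / (T₁ − T₂)|.
T_syn = |6.656 · 59.5537 / (6.656 − 59.5537)| s ≈ 7.494 s = 2.374e-07 years.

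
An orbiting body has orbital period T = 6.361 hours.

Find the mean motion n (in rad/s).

Convert to SI: T = 6.361 hours = 22899.6 s.
n = 2π / T.
n = 2π / 22899.6 s ≈ 0.0002744 rad/s.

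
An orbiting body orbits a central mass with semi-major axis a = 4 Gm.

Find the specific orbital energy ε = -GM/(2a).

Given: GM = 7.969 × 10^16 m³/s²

Convert to SI: a = 4 Gm = 4e+09 m.
ε = −GM / (2a).
ε = −7.969e+16 / (2 · 4e+09) J/kg ≈ -9.961e+06 J/kg = -9.961 MJ/kg.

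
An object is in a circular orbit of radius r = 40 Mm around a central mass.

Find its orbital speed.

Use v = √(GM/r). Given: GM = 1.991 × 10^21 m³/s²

Convert to SI: r = 40 Mm = 4e+07 m.
For a circular orbit, gravity supplies the centripetal force, so v = √(GM / r).
v = √(1.991e+21 / 4e+07) m/s ≈ 7.055e+06 m/s = 7055 km/s.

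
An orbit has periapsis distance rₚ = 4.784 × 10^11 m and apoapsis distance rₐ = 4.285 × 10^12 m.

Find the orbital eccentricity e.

e = (rₐ − rₚ) / (rₐ + rₚ).
e = (4.285e+12 − 4.784e+11) / (4.285e+12 + 4.784e+11) = 3.8066e+12 / 4.7634e+12 ≈ 0.7991.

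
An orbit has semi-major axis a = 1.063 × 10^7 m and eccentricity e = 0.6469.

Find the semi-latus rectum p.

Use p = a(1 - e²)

p = a (1 − e²).
p = 1.063e+07 · (1 − (0.6469)²) = 1.063e+07 · 0.58152 ≈ 6.182e+06 m = 6.182 × 10^6 m.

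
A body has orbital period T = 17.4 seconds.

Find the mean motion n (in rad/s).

n = 2π / T.
n = 2π / 17.4 s ≈ 0.3611 rad/s.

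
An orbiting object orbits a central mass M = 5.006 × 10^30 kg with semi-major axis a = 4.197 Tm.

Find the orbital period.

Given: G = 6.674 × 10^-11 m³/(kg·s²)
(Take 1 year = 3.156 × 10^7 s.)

Convert to SI: a = 4.197 Tm = 4.197e+12 m.
GM = G · M = 6.674e-11 · 5.006e+30 = 3.341e+20 m³/s².
Kepler's third law: T = 2π √(a³ / GM).
Substituting a = 4.197e+12 m and GM = 3.341e+20 m³/s²:
T = 2π √((4.197e+12)³ / 3.341e+20) s
T ≈ 2.956e+09 s = 93.65 years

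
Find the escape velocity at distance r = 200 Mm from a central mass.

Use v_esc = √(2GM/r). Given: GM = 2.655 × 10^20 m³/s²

Convert to SI: r = 200 Mm = 2e+08 m.
Escape velocity comes from setting total energy to zero: ½v² − GM/r = 0 ⇒ v_esc = √(2GM / r).
v_esc = √(2 · 2.655e+20 / 2e+08) m/s ≈ 1.629e+06 m/s = 1629 km/s.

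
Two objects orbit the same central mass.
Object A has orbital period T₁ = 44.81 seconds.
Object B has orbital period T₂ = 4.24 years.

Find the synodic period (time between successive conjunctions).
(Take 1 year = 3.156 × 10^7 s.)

Convert to SI: T₂ = 4.24 years = 1.33814e+08 s.
T_syn = |T₁ · T₂ / (T₁ − T₂)|.
T_syn = |44.81 · 1.33814e+08 / (44.81 − 1.33814e+08)| s ≈ 44.81 s = 44.81 seconds.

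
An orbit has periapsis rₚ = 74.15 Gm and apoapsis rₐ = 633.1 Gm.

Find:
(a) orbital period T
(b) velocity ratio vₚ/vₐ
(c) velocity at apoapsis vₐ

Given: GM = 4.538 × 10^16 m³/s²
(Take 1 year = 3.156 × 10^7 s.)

Convert to SI: rₚ = 74.15 Gm = 7.415e+10 m; rₐ = 633.1 Gm = 6.331e+11 m.
(a) With a = (rₚ + rₐ)/2 = 3.53625e+11 m, T = 2π √(a³/GM) = 2π √((3.53625e+11)³/4.538e+16) s ≈ 6.202e+09 s
(b) Conservation of angular momentum (rₚvₚ = rₐvₐ) gives vₚ/vₐ = rₐ/rₚ = 6.331e+11/7.415e+10 ≈ 8.538
(c) With a = (rₚ + rₐ)/2 = 3.53625e+11 m, vₐ = √(GM (2/rₐ − 1/a)) = √(4.538e+16 · (2/6.331e+11 − 1/3.53625e+11)) m/s ≈ 122.6 m/s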